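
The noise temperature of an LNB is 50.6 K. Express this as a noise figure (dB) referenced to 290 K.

0.698 dB

F = 1 + T_e/T₀ = 1 + 50.6/290 = 1.17448
NF = 10 log₁₀(1.17448) = 0.698 dB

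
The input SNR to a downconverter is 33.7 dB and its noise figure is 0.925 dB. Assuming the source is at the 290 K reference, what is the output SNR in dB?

32.775 dB

By definition F = SNR_in/SNR_out, so in dB: SNR_out = SNR_in − NF
SNR_out = 33.7 − 0.925 = 32.775 dB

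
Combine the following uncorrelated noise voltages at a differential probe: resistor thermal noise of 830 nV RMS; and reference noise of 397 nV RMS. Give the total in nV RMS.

920 nV

Uncorrelated sources add in power (mean-square): V_tot = √(ΣV_i²)
V_tot = √[(8.30×10⁻⁷)² + (3.97×10⁻⁷)²] = 9.20×10⁻⁷ V = 920 nV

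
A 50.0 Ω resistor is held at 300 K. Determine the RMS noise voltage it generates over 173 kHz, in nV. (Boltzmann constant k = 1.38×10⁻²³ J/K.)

V_n = √(4kTRB)
4kTRB = 4 × 1.38×10⁻²³ × 300 × 5.00×10¹ × 1.73×10⁵ = 1.43×10⁻¹³ V²
V_n = √(1.43×10⁻¹³) = 3.78×10⁻⁷ V = 378 nV

378 nV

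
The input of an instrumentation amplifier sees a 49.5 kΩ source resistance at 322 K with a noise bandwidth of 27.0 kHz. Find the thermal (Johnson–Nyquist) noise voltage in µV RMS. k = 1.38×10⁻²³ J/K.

4.87 µV

V_n = √(4kTRB)
4kTRB = 4 × 1.38×10⁻²³ × 322 × 4.95×10⁴ × 2.70×10⁴ = 2.38×10⁻¹¹ V²
V_n = √(2.38×10⁻¹¹) = 4.87×10⁻⁶ V = 4.87 µV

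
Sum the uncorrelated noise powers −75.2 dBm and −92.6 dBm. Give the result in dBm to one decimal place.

Convert to linear, add, convert back:
P₁ = 3.02×10⁻¹¹ W, P₂ = 5.50×10⁻¹³ W
P_tot = 3.07×10⁻¹¹ W → 10 log₁₀(P_tot / 10⁻³) = −75.1 dBm

−75.1 dBm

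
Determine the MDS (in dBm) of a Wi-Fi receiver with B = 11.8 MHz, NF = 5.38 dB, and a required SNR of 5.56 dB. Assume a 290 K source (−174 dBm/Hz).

−92.3 dBm

Sensitivity = −174 + 10 log₁₀(B) + NF + SNR_min
= −174 + 70.72 + 5.38 + 5.56
= −92.34 dBm → −92.3 dBm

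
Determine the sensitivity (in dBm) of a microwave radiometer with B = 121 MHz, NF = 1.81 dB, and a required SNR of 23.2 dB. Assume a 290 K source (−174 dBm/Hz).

−68.2 dBm

Sensitivity = −174 + 10 log₁₀(B) + NF + SNR_min
= −174 + 80.83 + 1.81 + 23.2
= −68.16 dBm → −68.2 dBm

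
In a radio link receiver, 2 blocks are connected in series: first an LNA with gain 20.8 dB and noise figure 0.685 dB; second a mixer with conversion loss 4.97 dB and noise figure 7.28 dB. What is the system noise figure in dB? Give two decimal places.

Convert to linear (a loss of L dB is a gain of −L dB): F_i = 10^(NF_i/10), G_i = 10^(G_i,dB/10)
  Stage 1: F_1 = 10^(0.685/10) = 1.171, G_1 = 10^(20.8/10) = 120.2
  Stage 2: F_2 = 10^(7.28/10) = 5.346, G_2 = 10^(−4.97/10) = 0.3184
Friis cascade:
  F = 1.171 + (5.346 − 1)/120.2 = 1.207
NF = 10 log₁₀(1.207) = 0.82 dB

0.82 dB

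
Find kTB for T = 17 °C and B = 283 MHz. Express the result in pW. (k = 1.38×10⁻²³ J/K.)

1.13 pW

T = 17 °C + 273.15 = 290.15 K
P_n = kTB = 1.38×10⁻²³ × 290.15 × 2.83×10⁸ = 1.13×10⁻¹² W = 1.13 pW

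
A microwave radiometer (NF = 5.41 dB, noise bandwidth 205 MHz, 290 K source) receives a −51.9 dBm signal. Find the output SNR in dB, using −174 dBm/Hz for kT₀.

Noise floor: N = −174 + 10 log₁₀(B) + NF
10 log₁₀(2.05×10⁸) = 83.12 dB
N = −174 + 83.12 + 5.41 = −85.47 dBm
SNR = P_sig − N = −51.9 − (−85.47) = 33.57 dB → 33.6 dB

33.6 dB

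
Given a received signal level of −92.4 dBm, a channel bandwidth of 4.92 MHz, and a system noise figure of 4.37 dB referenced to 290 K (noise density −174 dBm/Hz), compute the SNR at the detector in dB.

10.3 dB

Noise floor: N = −174 + 10 log₁₀(B) + NF
10 log₁₀(4.92×10⁶) = 66.92 dB
N = −174 + 66.92 + 4.37 = −102.71 dBm
SNR = P_sig − N = −92.4 − (−102.71) = 10.31 dB → 10.3 dB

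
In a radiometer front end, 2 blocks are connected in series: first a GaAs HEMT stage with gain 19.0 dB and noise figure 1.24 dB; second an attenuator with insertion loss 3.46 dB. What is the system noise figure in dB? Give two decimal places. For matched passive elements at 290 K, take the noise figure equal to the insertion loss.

1.29 dB

Convert to linear (a loss of L dB is a gain of −L dB): F_i = 10^(NF_i/10), G_i = 10^(G_i,dB/10)
  Stage 1: F_1 = 10^(1.24/10) = 1.330, G_1 = 10^(19.0/10) = 79.43
  Stage 2: F_2 = 10^(3.46/10) = 2.218, G_2 = 10^(−3.46/10) = 0.4508
Friis cascade:
  F = 1.330 + (2.218 − 1)/79.43 = 1.346
NF = 10 log₁₀(1.346) = 1.29 dB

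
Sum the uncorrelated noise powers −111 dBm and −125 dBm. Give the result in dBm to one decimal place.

Convert to linear, add, convert back:
P₁ = 7.94×10⁻¹⁵ W, P₂ = 3.16×10⁻¹⁶ W
P_tot = 8.26×10⁻¹⁵ W → 10 log₁₀(P_tot / 10⁻³) = −110.8 dBm

−110.8 dBm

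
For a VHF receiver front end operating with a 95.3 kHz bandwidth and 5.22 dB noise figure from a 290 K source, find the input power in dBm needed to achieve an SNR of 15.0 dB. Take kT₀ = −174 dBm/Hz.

−104.0 dBm

Sensitivity = −174 + 10 log₁₀(B) + NF + SNR_min
= −174 + 49.79 + 5.22 + 15.0
= −103.99 dBm → −104.0 dBm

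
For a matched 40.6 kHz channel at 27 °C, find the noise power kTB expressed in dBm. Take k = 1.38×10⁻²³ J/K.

T = 27 °C + 273.15 = 300.15 K
P_n = kTB = 1.38×10⁻²³ × 300.15 × 4.06×10⁴ = 1.68×10⁻¹⁶ W
In dBm: 10 log₁₀(1.68×10⁻¹⁶ / 10⁻³) = −127.7 dBm

−127.7 dBm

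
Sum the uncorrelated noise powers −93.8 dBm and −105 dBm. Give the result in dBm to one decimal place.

Convert to linear, add, convert back:
P₁ = 4.17×10⁻¹³ W, P₂ = 3.16×10⁻¹⁴ W
P_tot = 4.48×10⁻¹³ W → 10 log₁₀(P_tot / 10⁻³) = −93.5 dBm

−93.5 dBm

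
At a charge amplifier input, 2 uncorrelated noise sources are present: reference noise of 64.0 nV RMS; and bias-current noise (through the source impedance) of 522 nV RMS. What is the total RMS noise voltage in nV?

Uncorrelated sources add in power (mean-square): V_tot = √(ΣV_i²)
V_tot = √[(6.40×10⁻⁸)² + (5.22×10⁻⁷)²] = 5.26×10⁻⁷ V = 526 nV

526 nV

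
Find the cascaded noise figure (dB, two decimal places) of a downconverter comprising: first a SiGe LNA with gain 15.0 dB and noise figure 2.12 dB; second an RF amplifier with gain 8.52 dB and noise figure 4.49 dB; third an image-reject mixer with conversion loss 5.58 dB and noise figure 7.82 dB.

Convert to linear (a loss of L dB is a gain of −L dB): F_i = 10^(NF_i/10), G_i = 10^(G_i,dB/10)
  Stage 1: F_1 = 10^(2.12/10) = 1.629, G_1 = 10^(15.0/10) = 31.62
  Stage 2: F_2 = 10^(4.49/10) = 2.812, G_2 = 10^(8.52/10) = 7.112
  Stage 3: F_3 = 10^(7.82/10) = 6.053, G_3 = 10^(−5.58/10) = 0.2767
Friis cascade:
  F = 1.629 + (2.812 − 1)/31.62 + (6.053 − 1)/224.9 = 1.709
NF = 10 log₁₀(1.709) = 2.33 dB

2.33 dB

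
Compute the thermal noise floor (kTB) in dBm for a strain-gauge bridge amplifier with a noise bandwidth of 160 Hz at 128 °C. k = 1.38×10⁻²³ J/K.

T = 128 °C + 273.15 = 401.15 K
P_n = kTB = 1.38×10⁻²³ × 401.15 × 1.60×10² = 8.86×10⁻¹⁹ W
In dBm: 10 log₁₀(8.86×10⁻¹⁹ / 10⁻³) = −150.5 dBm

−150.5 dBm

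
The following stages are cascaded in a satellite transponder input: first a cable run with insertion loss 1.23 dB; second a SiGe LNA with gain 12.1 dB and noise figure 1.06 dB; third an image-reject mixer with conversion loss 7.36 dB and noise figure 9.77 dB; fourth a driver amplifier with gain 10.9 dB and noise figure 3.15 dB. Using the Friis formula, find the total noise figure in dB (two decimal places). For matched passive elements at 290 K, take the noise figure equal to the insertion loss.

Convert to linear (a loss of L dB is a gain of −L dB): F_i = 10^(NF_i/10), G_i = 10^(G_i,dB/10)
  Stage 1: F_1 = 10^(1.23/10) = 1.327, G_1 = 10^(−1.23/10) = 0.7534
  Stage 2: F_2 = 10^(1.06/10) = 1.276, G_2 = 10^(12.1/10) = 16.22
  Stage 3: F_3 = 10^(9.77/10) = 9.484, G_3 = 10^(−7.36/10) = 0.1837
  Stage 4: F_4 = 10^(3.15/10) = 2.065, G_4 = 10^(10.9/10) = 12.30
Friis cascade:
  F = 1.327 + (1.276 − 1)/0.7534 + (9.484 − 1)/12.22 + (2.065 − 1)/2.244 = 2.864
NF = 10 log₁₀(2.864) = 4.57 dB

4.57 dB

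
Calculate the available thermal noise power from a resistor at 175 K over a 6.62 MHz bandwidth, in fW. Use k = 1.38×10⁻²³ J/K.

P_n = kTB = 1.38×10⁻²³ × 175 × 6.62×10⁶ = 1.60×10⁻¹⁴ W = 16.0 fW

16.0 fW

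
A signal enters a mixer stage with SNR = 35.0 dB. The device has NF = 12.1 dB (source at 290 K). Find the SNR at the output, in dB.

By definition F = SNR_in/SNR_out, so in dB: SNR_out = SNR_in − NF
SNR_out = 35.0 − 12.1 = 22.9 dB

22.9 dB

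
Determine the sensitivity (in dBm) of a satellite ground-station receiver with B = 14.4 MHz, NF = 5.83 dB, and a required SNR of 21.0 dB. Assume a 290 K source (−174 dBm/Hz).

Sensitivity = −174 + 10 log₁₀(B) + NF + SNR_min
= −174 + 71.58 + 5.83 + 21.0
= −75.59 dBm → −75.6 dBm

−75.6 dBm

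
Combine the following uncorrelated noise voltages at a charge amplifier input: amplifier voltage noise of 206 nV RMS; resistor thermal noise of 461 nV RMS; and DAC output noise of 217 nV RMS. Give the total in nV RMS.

550 nV

Uncorrelated sources add in power (mean-square): V_tot = √(ΣV_i²)
V_tot = √[(2.06×10⁻⁷)² + (4.61×10⁻⁷)² + (2.17×10⁻⁷)²] = 5.50×10⁻⁷ V = 550 nV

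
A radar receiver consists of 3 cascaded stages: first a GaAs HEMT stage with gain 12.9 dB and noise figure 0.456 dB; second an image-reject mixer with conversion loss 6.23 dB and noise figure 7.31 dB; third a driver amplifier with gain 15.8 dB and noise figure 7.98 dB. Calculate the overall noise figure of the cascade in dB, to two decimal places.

3.93 dB

Convert to linear (a loss of L dB is a gain of −L dB): F_i = 10^(NF_i/10), G_i = 10^(G_i,dB/10)
  Stage 1: F_1 = 10^(0.456/10) = 1.111, G_1 = 10^(12.9/10) = 19.50
  Stage 2: F_2 = 10^(7.31/10) = 5.383, G_2 = 10^(−6.23/10) = 0.2382
  Stage 3: F_3 = 10^(7.98/10) = 6.281, G_3 = 10^(15.8/10) = 38.02
Friis cascade:
  F = 1.111 + (5.383 − 1)/19.50 + (6.281 − 1)/4.645 = 2.472
NF = 10 log₁₀(2.472) = 3.93 dB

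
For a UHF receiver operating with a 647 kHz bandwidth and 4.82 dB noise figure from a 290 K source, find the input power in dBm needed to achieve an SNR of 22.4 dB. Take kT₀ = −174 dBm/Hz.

−88.7 dBm

Sensitivity = −174 + 10 log₁₀(B) + NF + SNR_min
= −174 + 58.11 + 4.82 + 22.4
= −88.67 dBm → −88.7 dBm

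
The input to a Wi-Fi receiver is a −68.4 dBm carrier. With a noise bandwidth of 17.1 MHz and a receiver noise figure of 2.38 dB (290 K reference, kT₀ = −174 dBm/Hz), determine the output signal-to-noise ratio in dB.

30.9 dB

Noise floor: N = −174 + 10 log₁₀(B) + NF
10 log₁₀(1.71×10⁷) = 72.33 dB
N = −174 + 72.33 + 2.38 = −99.29 dBm
SNR = P_sig − N = −68.4 − (−99.29) = 30.89 dB → 30.9 dB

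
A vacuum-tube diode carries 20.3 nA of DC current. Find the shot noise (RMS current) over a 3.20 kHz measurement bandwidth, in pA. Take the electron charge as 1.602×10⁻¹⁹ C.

4.56 pA

I_n = √(2qI·B)
2qI·B = 2 × 1.602×10⁻¹⁹ × 2.03×10⁻⁸ × 3.20×10³ = 2.08×10⁻²³ A²
I_n = √(2.08×10⁻²³) = 4.56×10⁻¹² A = 4.56 pA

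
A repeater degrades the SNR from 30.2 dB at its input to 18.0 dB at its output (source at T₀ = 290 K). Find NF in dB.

12.2 dB

NF (dB) = SNR_in(dB) − SNR_out(dB) when the source is at T₀
NF = 30.2 − 18.0 = 12.2 dB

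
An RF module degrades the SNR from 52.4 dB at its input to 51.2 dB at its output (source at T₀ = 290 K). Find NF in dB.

NF (dB) = SNR_in(dB) − SNR_out(dB) when the source is at T₀
NF = 52.4 − 51.2 = 1.2 dB

1.2 dB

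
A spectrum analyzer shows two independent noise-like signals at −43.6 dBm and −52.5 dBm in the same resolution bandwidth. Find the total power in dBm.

Convert to linear, add, convert back:
P₁ = 4.37×10⁻⁸ W, P₂ = 5.62×10⁻⁹ W
P_tot = 4.93×10⁻⁸ W → 10 log₁₀(P_tot / 10⁻³) = −43.1 dBm

−43.1 dBm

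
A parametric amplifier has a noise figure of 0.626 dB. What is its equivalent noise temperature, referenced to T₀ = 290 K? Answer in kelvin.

45.0 K

F = 10^(0.626/10) = 1.15505
T_e = (F − 1)·T₀ = (1.15505 − 1) × 290 = 45.0 K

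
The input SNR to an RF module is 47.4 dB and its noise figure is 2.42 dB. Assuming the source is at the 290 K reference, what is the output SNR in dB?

By definition F = SNR_in/SNR_out, so in dB: SNR_out = SNR_in − NF
SNR_out = 47.4 − 2.42 = 44.98 dB

44.98 dB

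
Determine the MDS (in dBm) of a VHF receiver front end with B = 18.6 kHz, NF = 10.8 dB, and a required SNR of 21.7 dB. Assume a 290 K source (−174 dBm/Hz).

−98.8 dBm

Sensitivity = −174 + 10 log₁₀(B) + NF + SNR_min
= −174 + 42.7 + 10.8 + 21.7
= −98.8 dBm → −98.8 dBm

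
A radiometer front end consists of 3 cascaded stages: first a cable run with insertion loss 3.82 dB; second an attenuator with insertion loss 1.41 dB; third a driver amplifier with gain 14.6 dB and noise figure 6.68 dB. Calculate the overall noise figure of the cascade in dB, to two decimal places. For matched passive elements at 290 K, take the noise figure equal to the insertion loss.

Convert to linear (a loss of L dB is a gain of −L dB): F_i = 10^(NF_i/10), G_i = 10^(G_i,dB/10)
  Stage 1: F_1 = 10^(3.82/10) = 2.410, G_1 = 10^(−3.82/10) = 0.4150
  Stage 2: F_2 = 10^(1.41/10) = 1.384, G_2 = 10^(−1.41/10) = 0.7228
  Stage 3: F_3 = 10^(6.68/10) = 4.656, G_3 = 10^(14.6/10) = 28.84
Friis cascade:
  F = 2.410 + (1.384 − 1)/0.4150 + (4.656 − 1)/0.2999 = 15.52
NF = 10 log₁₀(15.52) = 11.91 dB

11.91 dB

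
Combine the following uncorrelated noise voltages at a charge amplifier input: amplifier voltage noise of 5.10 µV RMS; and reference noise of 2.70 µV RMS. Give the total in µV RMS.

Uncorrelated sources add in power (mean-square): V_tot = √(ΣV_i²)
V_tot = √[(5.10×10⁻⁶)² + (2.70×10⁻⁶)²] = 5.77×10⁻⁶ V = 5.77 µV

5.77 µV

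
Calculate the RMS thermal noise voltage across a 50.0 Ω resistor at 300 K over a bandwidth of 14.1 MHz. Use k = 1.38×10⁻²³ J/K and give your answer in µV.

3.42 µV

V_n = √(4kTRB)
4kTRB = 4 × 1.38×10⁻²³ × 300 × 5.00×10¹ × 1.41×10⁷ = 1.17×10⁻¹¹ V²
V_n = √(1.17×10⁻¹¹) = 3.42×10⁻⁶ V = 3.42 µV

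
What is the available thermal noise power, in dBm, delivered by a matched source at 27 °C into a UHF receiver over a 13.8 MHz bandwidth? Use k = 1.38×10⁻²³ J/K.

−102.4 dBm

T = 27 °C + 273.15 = 300.15 K
P_n = kTB = 1.38×10⁻²³ × 300.15 × 1.38×10⁷ = 5.72×10⁻¹⁴ W
In dBm: 10 log₁₀(5.72×10⁻¹⁴ / 10⁻³) = −102.4 dBm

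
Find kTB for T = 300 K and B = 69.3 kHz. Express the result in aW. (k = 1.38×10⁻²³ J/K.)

287 aW

P_n = kTB = 1.38×10⁻²³ × 300 × 6.93×10⁴ = 2.87×10⁻¹⁶ W = 287 aW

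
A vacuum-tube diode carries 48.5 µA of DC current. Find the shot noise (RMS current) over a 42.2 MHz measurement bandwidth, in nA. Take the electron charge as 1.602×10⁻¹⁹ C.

25.6 nA

I_n = √(2qI·B)
2qI·B = 2 × 1.602×10⁻¹⁹ × 4.85×10⁻⁵ × 4.22×10⁷ = 6.56×10⁻¹⁶ A²
I_n = √(6.56×10⁻¹⁶) = 2.56×10⁻⁸ A = 25.6 nA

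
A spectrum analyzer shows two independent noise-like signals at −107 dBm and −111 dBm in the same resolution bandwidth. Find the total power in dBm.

Convert to linear, add, convert back:
P₁ = 2.00×10⁻¹⁴ W, P₂ = 7.94×10⁻¹⁵ W
P_tot = 2.79×10⁻¹⁴ W → 10 log₁₀(P_tot / 10⁻³) = −105.5 dBm

−105.5 dBm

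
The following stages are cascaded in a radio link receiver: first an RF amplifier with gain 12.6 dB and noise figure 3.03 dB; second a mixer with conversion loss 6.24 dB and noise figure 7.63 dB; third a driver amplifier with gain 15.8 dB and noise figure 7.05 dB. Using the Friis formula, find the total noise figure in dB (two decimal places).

Convert to linear (a loss of L dB is a gain of −L dB): F_i = 10^(NF_i/10), G_i = 10^(G_i,dB/10)
  Stage 1: F_1 = 10^(3.03/10) = 2.009, G_1 = 10^(12.6/10) = 18.20
  Stage 2: F_2 = 10^(7.63/10) = 5.794, G_2 = 10^(−6.24/10) = 0.2377
  Stage 3: F_3 = 10^(7.05/10) = 5.070, G_3 = 10^(15.8/10) = 38.02
Friis cascade:
  F = 2.009 + (5.794 − 1)/18.20 + (5.070 − 1)/4.325 = 3.214
NF = 10 log₁₀(3.214) = 5.07 dB

5.07 dB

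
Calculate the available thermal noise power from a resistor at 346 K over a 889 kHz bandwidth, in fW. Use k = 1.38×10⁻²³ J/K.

P_n = kTB = 1.38×10⁻²³ × 346 × 8.89×10⁵ = 4.24×10⁻¹⁵ W = 4.24 fW

4.24 fW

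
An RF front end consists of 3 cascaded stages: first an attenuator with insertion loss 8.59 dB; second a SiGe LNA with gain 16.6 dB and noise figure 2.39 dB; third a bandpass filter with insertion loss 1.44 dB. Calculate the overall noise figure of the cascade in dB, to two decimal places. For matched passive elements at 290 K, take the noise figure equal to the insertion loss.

Convert to linear (a loss of L dB is a gain of −L dB): F_i = 10^(NF_i/10), G_i = 10^(G_i,dB/10)
  Stage 1: F_1 = 10^(8.59/10) = 7.228, G_1 = 10^(−8.59/10) = 0.1384
  Stage 2: F_2 = 10^(2.39/10) = 1.734, G_2 = 10^(16.6/10) = 45.71
  Stage 3: F_3 = 10^(1.44/10) = 1.393, G_3 = 10^(−1.44/10) = 0.7178
Friis cascade:
  F = 7.228 + (1.734 − 1)/0.1384 + (1.393 − 1)/6.324 = 12.59
NF = 10 log₁₀(12.59) = 11.00 dB

11.00 dB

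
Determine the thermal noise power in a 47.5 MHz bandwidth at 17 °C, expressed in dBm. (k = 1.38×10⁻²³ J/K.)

T = 17 °C + 273.15 = 290.15 K
P_n = kTB = 1.38×10⁻²³ × 290.15 × 4.75×10⁷ = 1.90×10⁻¹³ W
In dBm: 10 log₁₀(1.90×10⁻¹³ / 10⁻³) = −97.2 dBm

−97.2 dBm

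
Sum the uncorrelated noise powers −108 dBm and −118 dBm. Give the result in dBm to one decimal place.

Convert to linear, add, convert back:
P₁ = 1.58×10⁻¹⁴ W, P₂ = 1.58×10⁻¹⁵ W
P_tot = 1.74×10⁻¹⁴ W → 10 log₁₀(P_tot / 10⁻³) = −107.6 dBm

−107.6 dBm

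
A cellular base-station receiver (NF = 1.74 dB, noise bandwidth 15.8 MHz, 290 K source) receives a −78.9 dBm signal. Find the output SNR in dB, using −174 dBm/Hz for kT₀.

Noise floor: N = −174 + 10 log₁₀(B) + NF
10 log₁₀(1.58×10⁷) = 71.99 dB
N = −174 + 71.99 + 1.74 = −100.27 dBm
SNR = P_sig − N = −78.9 − (−100.27) = 21.37 dB → 21.4 dB

21.4 dB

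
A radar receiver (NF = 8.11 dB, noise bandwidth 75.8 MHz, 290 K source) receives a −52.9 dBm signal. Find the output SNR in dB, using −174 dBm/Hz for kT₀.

34.2 dB

Noise floor: N = −174 + 10 log₁₀(B) + NF
10 log₁₀(7.58×10⁷) = 78.8 dB
N = −174 + 78.8 + 8.11 = −87.09 dBm
SNR = P_sig − N = −52.9 − (−87.09) = 34.19 dB → 34.2 dB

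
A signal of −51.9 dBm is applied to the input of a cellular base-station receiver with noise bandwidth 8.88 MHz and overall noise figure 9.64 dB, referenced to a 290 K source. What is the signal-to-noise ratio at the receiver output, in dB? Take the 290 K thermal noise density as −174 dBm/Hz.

Noise floor: N = −174 + 10 log₁₀(B) + NF
10 log₁₀(8.88×10⁶) = 69.48 dB
N = −174 + 69.48 + 9.64 = −94.88 dBm
SNR = P_sig − N = −51.9 − (−94.88) = 42.98 dB → 43.0 dB

43.0 dB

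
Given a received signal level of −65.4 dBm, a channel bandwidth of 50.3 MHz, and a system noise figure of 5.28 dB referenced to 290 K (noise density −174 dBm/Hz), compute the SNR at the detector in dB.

26.3 dB

Noise floor: N = −174 + 10 log₁₀(B) + NF
10 log₁₀(5.03×10⁷) = 77.02 dB
N = −174 + 77.02 + 5.28 = −91.70 dBm
SNR = P_sig − N = −65.4 − (−91.70) = 26.30 dB → 26.3 dB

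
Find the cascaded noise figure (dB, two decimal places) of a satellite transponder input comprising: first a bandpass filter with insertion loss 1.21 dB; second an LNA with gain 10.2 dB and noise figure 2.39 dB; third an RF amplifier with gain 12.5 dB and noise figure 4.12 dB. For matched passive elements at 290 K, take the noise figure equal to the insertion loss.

3.96 dB

Convert to linear (a loss of L dB is a gain of −L dB): F_i = 10^(NF_i/10), G_i = 10^(G_i,dB/10)
  Stage 1: F_1 = 10^(1.21/10) = 1.321, G_1 = 10^(−1.21/10) = 0.7568
  Stage 2: F_2 = 10^(2.39/10) = 1.734, G_2 = 10^(10.2/10) = 10.47
  Stage 3: F_3 = 10^(4.12/10) = 2.582, G_3 = 10^(12.5/10) = 17.78
Friis cascade:
  F = 1.321 + (1.734 − 1)/0.7568 + (2.582 − 1)/7.925 = 2.491
NF = 10 log₁₀(2.491) = 3.96 dB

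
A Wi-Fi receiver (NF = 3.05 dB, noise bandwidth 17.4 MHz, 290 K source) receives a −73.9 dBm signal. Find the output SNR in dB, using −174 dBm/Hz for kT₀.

24.6 dB

Noise floor: N = −174 + 10 log₁₀(B) + NF
10 log₁₀(1.74×10⁷) = 72.41 dB
N = −174 + 72.41 + 3.05 = −98.54 dBm
SNR = P_sig − N = −73.9 − (−98.54) = 24.64 dB → 24.6 dB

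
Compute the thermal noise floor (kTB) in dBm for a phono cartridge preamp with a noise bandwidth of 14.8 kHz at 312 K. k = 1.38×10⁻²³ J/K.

−132.0 dBm

P_n = kTB = 1.38×10⁻²³ × 312 × 1.48×10⁴ = 6.37×10⁻¹⁷ W
In dBm: 10 log₁₀(6.37×10⁻¹⁷ / 10⁻³) = −132.0 dBm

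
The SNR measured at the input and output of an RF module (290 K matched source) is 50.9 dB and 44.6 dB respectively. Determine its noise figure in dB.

6.3 dB

NF (dB) = SNR_in(dB) − SNR_out(dB) when the source is at T₀
NF = 50.9 − 44.6 = 6.3 dB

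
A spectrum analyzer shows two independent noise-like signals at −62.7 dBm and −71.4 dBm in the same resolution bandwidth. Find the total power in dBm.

−62.2 dBm

Convert to linear, add, convert back:
P₁ = 5.37×10⁻¹⁰ W, P₂ = 7.24×10⁻¹¹ W
P_tot = 6.09×10⁻¹⁰ W → 10 log₁₀(P_tot / 10⁻³) = −62.2 dBm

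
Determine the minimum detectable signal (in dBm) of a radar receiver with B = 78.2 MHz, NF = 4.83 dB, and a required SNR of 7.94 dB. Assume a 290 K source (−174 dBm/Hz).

−82.3 dBm

Sensitivity = −174 + 10 log₁₀(B) + NF + SNR_min
= −174 + 78.93 + 4.83 + 7.94
= −82.30 dBm → −82.3 dBm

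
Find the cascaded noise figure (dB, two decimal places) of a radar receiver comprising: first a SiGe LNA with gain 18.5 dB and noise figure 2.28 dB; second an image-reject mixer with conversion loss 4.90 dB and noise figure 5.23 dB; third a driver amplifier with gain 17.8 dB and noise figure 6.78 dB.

2.76 dB

Convert to linear (a loss of L dB is a gain of −L dB): F_i = 10^(NF_i/10), G_i = 10^(G_i,dB/10)
  Stage 1: F_1 = 10^(2.28/10) = 1.690, G_1 = 10^(18.5/10) = 70.79
  Stage 2: F_2 = 10^(5.23/10) = 3.334, G_2 = 10^(−4.90/10) = 0.3236
  Stage 3: F_3 = 10^(6.78/10) = 4.764, G_3 = 10^(17.8/10) = 60.26
Friis cascade:
  F = 1.690 + (3.334 − 1)/70.79 + (4.764 − 1)/22.91 = 1.888
NF = 10 log₁₀(1.888) = 2.76 dB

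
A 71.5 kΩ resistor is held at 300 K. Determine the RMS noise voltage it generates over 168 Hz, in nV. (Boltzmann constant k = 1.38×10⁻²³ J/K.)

446 nV

V_n = √(4kTRB)
4kTRB = 4 × 1.38×10⁻²³ × 300 × 7.15×10⁴ × 1.68×10² = 1.99×10⁻¹³ V²
V_n = √(1.99×10⁻¹³) = 4.46×10⁻⁷ V = 446 nV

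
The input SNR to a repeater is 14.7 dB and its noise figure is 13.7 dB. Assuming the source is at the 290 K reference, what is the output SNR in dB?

By definition F = SNR_in/SNR_out, so in dB: SNR_out = SNR_in − NF
SNR_out = 14.7 − 13.7 = 1.0 dB

1.0 dB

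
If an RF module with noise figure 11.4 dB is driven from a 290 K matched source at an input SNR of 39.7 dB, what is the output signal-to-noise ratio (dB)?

By definition F = SNR_in/SNR_out, so in dB: SNR_out = SNR_in − NF
SNR_out = 39.7 − 11.4 = 28.3 dB

28.3 dB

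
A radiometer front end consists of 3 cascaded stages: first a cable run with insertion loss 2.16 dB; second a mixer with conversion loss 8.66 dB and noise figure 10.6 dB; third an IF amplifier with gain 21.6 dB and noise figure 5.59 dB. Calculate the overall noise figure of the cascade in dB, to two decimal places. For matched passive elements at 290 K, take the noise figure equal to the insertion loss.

17.04 dB

Convert to linear (a loss of L dB is a gain of −L dB): F_i = 10^(NF_i/10), G_i = 10^(G_i,dB/10)
  Stage 1: F_1 = 10^(2.16/10) = 1.644, G_1 = 10^(−2.16/10) = 0.6081
  Stage 2: F_2 = 10^(10.6/10) = 11.48, G_2 = 10^(−8.66/10) = 0.1361
  Stage 3: F_3 = 10^(5.59/10) = 3.622, G_3 = 10^(21.6/10) = 144.5
Friis cascade:
  F = 1.644 + (11.48 − 1)/0.6081 + (3.622 − 1)/0.08279 = 50.55
NF = 10 log₁₀(50.55) = 17.04 dB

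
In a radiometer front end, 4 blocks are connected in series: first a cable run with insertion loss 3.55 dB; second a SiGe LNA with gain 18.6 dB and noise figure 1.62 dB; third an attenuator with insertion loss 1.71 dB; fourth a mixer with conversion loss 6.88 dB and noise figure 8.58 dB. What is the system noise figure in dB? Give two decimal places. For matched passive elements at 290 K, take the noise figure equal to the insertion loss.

5.55 dB

Convert to linear (a loss of L dB is a gain of −L dB): F_i = 10^(NF_i/10), G_i = 10^(G_i,dB/10)
  Stage 1: F_1 = 10^(3.55/10) = 2.265, G_1 = 10^(−3.55/10) = 0.4416
  Stage 2: F_2 = 10^(1.62/10) = 1.452, G_2 = 10^(18.6/10) = 72.44
  Stage 3: F_3 = 10^(1.71/10) = 1.483, G_3 = 10^(−1.71/10) = 0.6745
  Stage 4: F_4 = 10^(8.58/10) = 7.211, G_4 = 10^(−6.88/10) = 0.2051
Friis cascade:
  F = 2.265 + (1.452 − 1)/0.4416 + (1.483 − 1)/31.99 + (7.211 − 1)/21.58 = 3.591
NF = 10 log₁₀(3.591) = 5.55 dB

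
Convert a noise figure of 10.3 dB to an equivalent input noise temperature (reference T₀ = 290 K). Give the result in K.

2817 K

F = 10^(10.3/10) = 10.7152
T_e = (F − 1)·T₀ = (10.7152 − 1) × 290 = 2817 K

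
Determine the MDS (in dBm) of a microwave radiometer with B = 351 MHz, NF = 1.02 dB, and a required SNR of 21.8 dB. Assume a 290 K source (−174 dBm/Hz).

−65.7 dBm

Sensitivity = −174 + 10 log₁₀(B) + NF + SNR_min
= −174 + 85.45 + 1.02 + 21.8
= −65.73 dBm → −65.7 dBm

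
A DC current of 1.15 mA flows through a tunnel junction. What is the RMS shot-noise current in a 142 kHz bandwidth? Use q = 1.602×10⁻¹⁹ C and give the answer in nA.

7.23 nA

I_n = √(2qI·B)
2qI·B = 2 × 1.602×10⁻¹⁹ × 1.15×10⁻³ × 1.42×10⁵ = 5.23×10⁻¹⁷ A²
I_n = √(5.23×10⁻¹⁷) = 7.23×10⁻⁹ A = 7.23 nA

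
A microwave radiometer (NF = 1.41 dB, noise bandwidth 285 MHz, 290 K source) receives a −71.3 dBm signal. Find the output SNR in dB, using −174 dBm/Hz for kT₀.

16.7 dB

Noise floor: N = −174 + 10 log₁₀(B) + NF
10 log₁₀(2.85×10⁸) = 84.55 dB
N = −174 + 84.55 + 1.41 = −88.04 dBm
SNR = P_sig − N = −71.3 − (−88.04) = 16.74 dB → 16.7 dB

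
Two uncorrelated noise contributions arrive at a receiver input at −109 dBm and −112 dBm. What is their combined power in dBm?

−107.2 dBm

Convert to linear, add, convert back:
P₁ = 1.26×10⁻¹⁴ W, P₂ = 6.31×10⁻¹⁵ W
P_tot = 1.89×10⁻¹⁴ W → 10 log₁₀(P_tot / 10⁻³) = −107.2 dBm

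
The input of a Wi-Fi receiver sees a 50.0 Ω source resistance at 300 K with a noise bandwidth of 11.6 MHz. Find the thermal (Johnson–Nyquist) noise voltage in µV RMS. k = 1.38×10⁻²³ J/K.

3.10 µV

V_n = √(4kTRB)
4kTRB = 4 × 1.38×10⁻²³ × 300 × 5.00×10¹ × 1.16×10⁷ = 9.60×10⁻¹² V²
V_n = √(9.60×10⁻¹²) = 3.10×10⁻⁶ V = 3.10 µV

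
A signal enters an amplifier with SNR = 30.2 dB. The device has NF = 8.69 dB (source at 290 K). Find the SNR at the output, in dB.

21.51 dB

By definition F = SNR_in/SNR_out, so in dB: SNR_out = SNR_in − NF
SNR_out = 30.2 − 8.69 = 21.51 dB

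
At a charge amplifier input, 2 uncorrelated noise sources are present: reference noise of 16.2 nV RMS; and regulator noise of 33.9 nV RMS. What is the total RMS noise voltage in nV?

Uncorrelated sources add in power (mean-square): V_tot = √(ΣV_i²)
V_tot = √[(1.62×10⁻⁸)² + (3.39×10⁻⁸)²] = 3.76×10⁻⁸ V = 37.6 nV

37.6 nV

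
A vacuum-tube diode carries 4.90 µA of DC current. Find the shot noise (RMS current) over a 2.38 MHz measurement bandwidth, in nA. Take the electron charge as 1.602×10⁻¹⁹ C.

I_n = √(2qI·B)
2qI·B = 2 × 1.602×10⁻¹⁹ × 4.90×10⁻⁶ × 2.38×10⁶ = 3.74×10⁻¹⁸ A²
I_n = √(3.74×10⁻¹⁸) = 1.93×10⁻⁹ A = 1.93 nA

1.93 nA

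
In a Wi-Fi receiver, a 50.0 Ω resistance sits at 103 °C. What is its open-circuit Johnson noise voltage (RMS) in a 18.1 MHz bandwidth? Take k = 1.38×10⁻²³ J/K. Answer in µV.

T = 103 °C + 273.15 = 376.15 K
V_n = √(4kTRB)
4kTRB = 4 × 1.38×10⁻²³ × 376.15 × 5.00×10¹ × 1.81×10⁷ = 1.88×10⁻¹¹ V²
V_n = √(1.88×10⁻¹¹) = 4.33×10⁻⁶ V = 4.33 µV

4.33 µV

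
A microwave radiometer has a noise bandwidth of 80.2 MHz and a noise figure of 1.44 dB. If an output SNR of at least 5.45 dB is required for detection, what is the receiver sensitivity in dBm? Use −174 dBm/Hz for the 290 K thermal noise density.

−88.1 dBm

Sensitivity = −174 + 10 log₁₀(B) + NF + SNR_min
= −174 + 79.04 + 1.44 + 5.45
= −88.07 dBm → −88.1 dBm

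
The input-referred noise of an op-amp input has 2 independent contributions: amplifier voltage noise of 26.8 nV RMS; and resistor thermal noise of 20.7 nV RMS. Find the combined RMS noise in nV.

33.9 nV

Uncorrelated sources add in power (mean-square): V_tot = √(ΣV_i²)
V_tot = √[(2.68×10⁻⁸)² + (2.07×10⁻⁸)²] = 3.39×10⁻⁸ V = 33.9 nV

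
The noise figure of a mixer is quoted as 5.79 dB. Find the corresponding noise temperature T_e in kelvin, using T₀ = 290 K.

810 K

F = 10^(5.79/10) = 3.79315
T_e = (F − 1)·T₀ = (3.79315 − 1) × 290 = 810 K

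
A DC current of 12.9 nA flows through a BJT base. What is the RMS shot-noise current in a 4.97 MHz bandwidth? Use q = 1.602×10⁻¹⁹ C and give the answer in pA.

I_n = √(2qI·B)
2qI·B = 2 × 1.602×10⁻¹⁹ × 1.29×10⁻⁸ × 4.97×10⁶ = 2.05×10⁻²⁰ A²
I_n = √(2.05×10⁻²⁰) = 1.43×10⁻¹⁰ A = 143 pA

143 pA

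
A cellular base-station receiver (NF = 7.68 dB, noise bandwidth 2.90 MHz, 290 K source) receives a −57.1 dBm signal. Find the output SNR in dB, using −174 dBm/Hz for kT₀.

Noise floor: N = −174 + 10 log₁₀(B) + NF
10 log₁₀(2.90×10⁶) = 64.62 dB
N = −174 + 64.62 + 7.68 = −101.70 dBm
SNR = P_sig − N = −57.1 − (−101.70) = 44.60 dB → 44.6 dB

44.6 dB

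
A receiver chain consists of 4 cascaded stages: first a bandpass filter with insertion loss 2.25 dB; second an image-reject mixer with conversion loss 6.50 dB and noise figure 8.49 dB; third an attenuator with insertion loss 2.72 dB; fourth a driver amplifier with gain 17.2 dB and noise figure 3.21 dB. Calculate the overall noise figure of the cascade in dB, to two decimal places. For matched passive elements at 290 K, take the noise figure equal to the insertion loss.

15.28 dB

Convert to linear (a loss of L dB is a gain of −L dB): F_i = 10^(NF_i/10), G_i = 10^(G_i,dB/10)
  Stage 1: F_1 = 10^(2.25/10) = 1.679, G_1 = 10^(−2.25/10) = 0.5957
  Stage 2: F_2 = 10^(8.49/10) = 7.063, G_2 = 10^(−6.50/10) = 0.2239
  Stage 3: F_3 = 10^(2.72/10) = 1.871, G_3 = 10^(−2.72/10) = 0.5346
  Stage 4: F_4 = 10^(3.21/10) = 2.094, G_4 = 10^(17.2/10) = 52.48
Friis cascade:
  F = 1.679 + (7.063 − 1)/0.5957 + (1.871 − 1)/0.1334 + (2.094 − 1)/0.07129 = 33.74
NF = 10 log₁₀(33.74) = 15.28 dB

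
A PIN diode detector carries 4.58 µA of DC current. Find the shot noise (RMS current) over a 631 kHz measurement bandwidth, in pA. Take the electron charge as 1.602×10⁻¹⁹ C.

962 pA

I_n = √(2qI·B)
2qI·B = 2 × 1.602×10⁻¹⁹ × 4.58×10⁻⁶ × 6.31×10⁵ = 9.26×10⁻¹⁹ A²
I_n = √(9.26×10⁻¹⁹) = 9.62×10⁻¹⁰ A = 962 pA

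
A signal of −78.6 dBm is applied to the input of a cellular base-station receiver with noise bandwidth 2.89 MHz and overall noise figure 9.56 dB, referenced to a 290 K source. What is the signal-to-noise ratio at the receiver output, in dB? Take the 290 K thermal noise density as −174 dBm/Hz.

21.2 dB

Noise floor: N = −174 + 10 log₁₀(B) + NF
10 log₁₀(2.89×10⁶) = 64.61 dB
N = −174 + 64.61 + 9.56 = −99.83 dBm
SNR = P_sig − N = −78.6 − (−99.83) = 21.23 dB → 21.2 dB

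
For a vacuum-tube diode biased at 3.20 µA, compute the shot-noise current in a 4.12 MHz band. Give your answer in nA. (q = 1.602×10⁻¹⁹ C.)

2.06 nA

I_n = √(2qI·B)
2qI·B = 2 × 1.602×10⁻¹⁹ × 3.20×10⁻⁶ × 4.12×10⁶ = 4.22×10⁻¹⁸ A²
I_n = √(4.22×10⁻¹⁸) = 2.06×10⁻⁹ A = 2.06 nA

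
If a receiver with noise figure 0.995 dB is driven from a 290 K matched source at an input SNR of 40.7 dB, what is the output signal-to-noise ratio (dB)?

By definition F = SNR_in/SNR_out, so in dB: SNR_out = SNR_in − NF
SNR_out = 40.7 − 0.995 = 39.705 dB

39.705 dB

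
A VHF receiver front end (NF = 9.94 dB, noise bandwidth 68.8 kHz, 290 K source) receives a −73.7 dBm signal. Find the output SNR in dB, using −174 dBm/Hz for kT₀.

42.0 dB

Noise floor: N = −174 + 10 log₁₀(B) + NF
10 log₁₀(6.88×10⁴) = 48.38 dB
N = −174 + 48.38 + 9.94 = −115.68 dBm
SNR = P_sig − N = −73.7 − (−115.68) = 41.98 dB → 42.0 dB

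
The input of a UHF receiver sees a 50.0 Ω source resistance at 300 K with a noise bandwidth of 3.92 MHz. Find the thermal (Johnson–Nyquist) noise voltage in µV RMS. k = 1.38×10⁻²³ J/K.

V_n = √(4kTRB)
4kTRB = 4 × 1.38×10⁻²³ × 300 × 5.00×10¹ × 3.92×10⁶ = 3.25×10⁻¹² V²
V_n = √(3.25×10⁻¹²) = 1.80×10⁻⁶ V = 1.80 µV

1.80 µV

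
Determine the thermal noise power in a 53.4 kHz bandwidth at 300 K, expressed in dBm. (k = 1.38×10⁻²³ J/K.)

−126.6 dBm

P_n = kTB = 1.38×10⁻²³ × 300 × 5.34×10⁴ = 2.21×10⁻¹⁶ W
In dBm: 10 log₁₀(2.21×10⁻¹⁶ / 10⁻³) = −126.6 dBm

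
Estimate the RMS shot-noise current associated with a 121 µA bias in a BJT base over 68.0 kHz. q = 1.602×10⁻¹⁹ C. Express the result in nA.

1.62 nA

I_n = √(2qI·B)
2qI·B = 2 × 1.602×10⁻¹⁹ × 1.21×10⁻⁴ × 6.80×10⁴ = 2.64×10⁻¹⁸ A²
I_n = √(2.64×10⁻¹⁸) = 1.62×10⁻⁹ A = 1.62 nA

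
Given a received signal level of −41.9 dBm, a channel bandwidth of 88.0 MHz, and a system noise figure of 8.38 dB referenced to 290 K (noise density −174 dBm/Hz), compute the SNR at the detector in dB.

44.3 dB

Noise floor: N = −174 + 10 log₁₀(B) + NF
10 log₁₀(8.80×10⁷) = 79.44 dB
N = −174 + 79.44 + 8.38 = −86.18 dBm
SNR = P_sig − N = −41.9 − (−86.18) = 44.28 dB → 44.3 dB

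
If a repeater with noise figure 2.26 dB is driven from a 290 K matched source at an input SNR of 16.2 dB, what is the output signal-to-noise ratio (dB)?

13.94 dB

By definition F = SNR_in/SNR_out, so in dB: SNR_out = SNR_in − NF
SNR_out = 16.2 − 2.26 = 13.94 dB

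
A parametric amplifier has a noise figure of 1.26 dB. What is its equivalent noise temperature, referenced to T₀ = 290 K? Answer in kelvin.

F = 10^(1.26/10) = 1.3366
T_e = (F − 1)·T₀ = (1.3366 − 1) × 290 = 97.6 K

97.6 K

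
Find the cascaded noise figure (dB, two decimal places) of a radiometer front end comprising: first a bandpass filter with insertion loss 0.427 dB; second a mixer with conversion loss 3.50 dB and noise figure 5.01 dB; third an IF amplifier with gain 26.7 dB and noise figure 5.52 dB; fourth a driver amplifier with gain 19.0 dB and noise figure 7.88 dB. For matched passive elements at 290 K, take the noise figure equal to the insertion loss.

9.94 dB

Convert to linear (a loss of L dB is a gain of −L dB): F_i = 10^(NF_i/10), G_i = 10^(G_i,dB/10)
  Stage 1: F_1 = 10^(0.427/10) = 1.103, G_1 = 10^(−0.427/10) = 0.9064
  Stage 2: F_2 = 10^(5.01/10) = 3.170, G_2 = 10^(−3.50/10) = 0.4467
  Stage 3: F_3 = 10^(5.52/10) = 3.565, G_3 = 10^(26.7/10) = 467.7
  Stage 4: F_4 = 10^(7.88/10) = 6.138, G_4 = 10^(19.0/10) = 79.43
Friis cascade:
  F = 1.103 + (3.170 − 1)/0.9064 + (3.565 − 1)/0.4049 + (6.138 − 1)/189.4 = 9.859
NF = 10 log₁₀(9.859) = 9.94 dB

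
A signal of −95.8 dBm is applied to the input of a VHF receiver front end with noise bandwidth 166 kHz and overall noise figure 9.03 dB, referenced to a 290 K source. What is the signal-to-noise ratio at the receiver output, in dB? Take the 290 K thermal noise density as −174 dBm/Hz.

17.0 dB

Noise floor: N = −174 + 10 log₁₀(B) + NF
10 log₁₀(1.66×10⁵) = 52.2 dB
N = −174 + 52.2 + 9.03 = −112.77 dBm
SNR = P_sig − N = −95.8 − (−112.77) = 16.97 dB → 17.0 dB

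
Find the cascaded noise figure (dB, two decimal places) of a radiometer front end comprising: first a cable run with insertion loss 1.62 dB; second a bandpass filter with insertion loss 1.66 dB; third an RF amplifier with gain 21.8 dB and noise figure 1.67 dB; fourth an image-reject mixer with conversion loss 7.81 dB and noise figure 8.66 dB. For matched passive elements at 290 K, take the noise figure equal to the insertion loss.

5.07 dB

Convert to linear (a loss of L dB is a gain of −L dB): F_i = 10^(NF_i/10), G_i = 10^(G_i,dB/10)
  Stage 1: F_1 = 10^(1.62/10) = 1.452, G_1 = 10^(−1.62/10) = 0.6887
  Stage 2: F_2 = 10^(1.66/10) = 1.466, G_2 = 10^(−1.66/10) = 0.6823
  Stage 3: F_3 = 10^(1.67/10) = 1.469, G_3 = 10^(21.8/10) = 151.4
  Stage 4: F_4 = 10^(8.66/10) = 7.345, G_4 = 10^(−7.81/10) = 0.1656
Friis cascade:
  F = 1.452 + (1.466 − 1)/0.6887 + (1.469 − 1)/0.4699 + (7.345 − 1)/71.12 = 3.215
NF = 10 log₁₀(3.215) = 5.07 dB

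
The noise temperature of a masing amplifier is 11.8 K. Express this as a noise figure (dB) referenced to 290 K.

0.173 dB

F = 1 + T_e/T₀ = 1 + 11.8/290 = 1.04069
NF = 10 log₁₀(1.04069) = 0.173 dB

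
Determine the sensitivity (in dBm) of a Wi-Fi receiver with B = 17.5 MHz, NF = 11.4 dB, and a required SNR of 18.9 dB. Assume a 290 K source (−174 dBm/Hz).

−71.3 dBm

Sensitivity = −174 + 10 log₁₀(B) + NF + SNR_min
= −174 + 72.43 + 11.4 + 18.9
= −71.27 dBm → −71.3 dBm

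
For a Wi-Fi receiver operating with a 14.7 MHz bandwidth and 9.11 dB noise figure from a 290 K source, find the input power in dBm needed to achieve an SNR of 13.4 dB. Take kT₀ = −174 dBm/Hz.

Sensitivity = −174 + 10 log₁₀(B) + NF + SNR_min
= −174 + 71.67 + 9.11 + 13.4
= −79.82 dBm → −79.8 dBm

−79.8 dBm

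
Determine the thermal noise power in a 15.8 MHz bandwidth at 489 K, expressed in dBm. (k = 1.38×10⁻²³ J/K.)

P_n = kTB = 1.38×10⁻²³ × 489 × 1.58×10⁷ = 1.07×10⁻¹³ W
In dBm: 10 log₁₀(1.07×10⁻¹³ / 10⁻³) = −99.7 dBm

−99.7 dBm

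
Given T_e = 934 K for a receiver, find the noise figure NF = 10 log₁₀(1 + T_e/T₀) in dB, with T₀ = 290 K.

F = 1 + T_e/T₀ = 1 + 934/290 = 4.22069
NF = 10 log₁₀(4.22069) = 6.25 dB

6.25 dB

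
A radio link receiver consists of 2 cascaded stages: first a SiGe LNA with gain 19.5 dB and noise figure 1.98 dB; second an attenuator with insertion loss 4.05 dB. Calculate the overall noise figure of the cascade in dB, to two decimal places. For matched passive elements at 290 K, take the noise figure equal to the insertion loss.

2.03 dB

Convert to linear (a loss of L dB is a gain of −L dB): F_i = 10^(NF_i/10), G_i = 10^(G_i,dB/10)
  Stage 1: F_1 = 10^(1.98/10) = 1.578, G_1 = 10^(19.5/10) = 89.13
  Stage 2: F_2 = 10^(4.05/10) = 2.541, G_2 = 10^(−4.05/10) = 0.3936
Friis cascade:
  F = 1.578 + (2.541 − 1)/89.13 = 1.595
NF = 10 log₁₀(1.595) = 2.03 dB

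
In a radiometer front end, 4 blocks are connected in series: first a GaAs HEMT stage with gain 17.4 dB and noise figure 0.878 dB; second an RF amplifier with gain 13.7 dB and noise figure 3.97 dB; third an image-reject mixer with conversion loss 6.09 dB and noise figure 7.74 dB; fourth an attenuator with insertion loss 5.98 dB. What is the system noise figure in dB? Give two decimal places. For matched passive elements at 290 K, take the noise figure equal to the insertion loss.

1.02 dB

Convert to linear (a loss of L dB is a gain of −L dB): F_i = 10^(NF_i/10), G_i = 10^(G_i,dB/10)
  Stage 1: F_1 = 10^(0.878/10) = 1.224, G_1 = 10^(17.4/10) = 54.95
  Stage 2: F_2 = 10^(3.97/10) = 2.495, G_2 = 10^(13.7/10) = 23.44
  Stage 3: F_3 = 10^(7.74/10) = 5.943, G_3 = 10^(−6.09/10) = 0.2460
  Stage 4: F_4 = 10^(5.98/10) = 3.963, G_4 = 10^(−5.98/10) = 0.2523
Friis cascade:
  F = 1.224 + (2.495 − 1)/54.95 + (5.943 − 1)/1288 + (3.963 − 1)/317.0 = 1.264
NF = 10 log₁₀(1.264) = 1.02 dB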